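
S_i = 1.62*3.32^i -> [1.62, 5.38, 17.86, 59.28, 196.82]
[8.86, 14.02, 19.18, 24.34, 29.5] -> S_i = 8.86 + 5.16*i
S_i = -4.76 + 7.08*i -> [-4.76, 2.32, 9.4, 16.48, 23.56]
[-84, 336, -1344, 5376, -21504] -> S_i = -84*-4^i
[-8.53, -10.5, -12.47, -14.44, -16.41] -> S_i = -8.53 + -1.97*i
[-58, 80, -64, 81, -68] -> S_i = Random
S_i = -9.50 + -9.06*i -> [-9.5, -18.56, -27.62, -36.68, -45.74]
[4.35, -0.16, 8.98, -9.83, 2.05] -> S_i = Random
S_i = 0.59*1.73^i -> [0.59, 1.02, 1.77, 3.05, 5.28]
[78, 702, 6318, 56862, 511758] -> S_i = 78*9^i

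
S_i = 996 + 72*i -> [996, 1068, 1140, 1212, 1284]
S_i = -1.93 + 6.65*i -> [-1.93, 4.72, 11.37, 18.02, 24.67]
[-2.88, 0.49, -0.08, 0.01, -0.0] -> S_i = -2.88*(-0.17)^i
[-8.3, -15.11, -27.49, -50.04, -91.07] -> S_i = -8.30*1.82^i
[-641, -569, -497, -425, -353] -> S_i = -641 + 72*i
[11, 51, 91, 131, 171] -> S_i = 11 + 40*i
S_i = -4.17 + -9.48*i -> [-4.17, -13.65, -23.13, -32.61, -42.09]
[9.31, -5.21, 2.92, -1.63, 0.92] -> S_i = 9.31*(-0.56)^i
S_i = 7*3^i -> [7, 21, 63, 189, 567]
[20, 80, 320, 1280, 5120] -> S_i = 20*4^i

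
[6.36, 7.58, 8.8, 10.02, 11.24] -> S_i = 6.36 + 1.22*i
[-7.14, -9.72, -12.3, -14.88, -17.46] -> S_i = -7.14 + -2.58*i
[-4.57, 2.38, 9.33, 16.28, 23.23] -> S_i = -4.57 + 6.95*i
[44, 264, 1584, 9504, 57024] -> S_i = 44*6^i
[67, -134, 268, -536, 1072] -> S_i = 67*-2^i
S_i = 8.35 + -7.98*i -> [8.35, 0.37, -7.61, -15.59, -23.57]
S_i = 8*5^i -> [8, 40, 200, 1000, 5000]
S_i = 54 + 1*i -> [54, 55, 56, 57, 58]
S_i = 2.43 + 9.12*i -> [2.43, 11.55, 20.67, 29.79, 38.91]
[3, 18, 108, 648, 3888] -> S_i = 3*6^i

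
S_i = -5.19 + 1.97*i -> [-5.19, -3.22, -1.25, 0.72, 2.69]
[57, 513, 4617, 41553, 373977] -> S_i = 57*9^i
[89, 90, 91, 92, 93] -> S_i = 89 + 1*i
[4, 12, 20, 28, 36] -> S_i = 4 + 8*i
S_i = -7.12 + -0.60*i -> [-7.12, -7.72, -8.32, -8.92, -9.52]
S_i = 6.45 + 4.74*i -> [6.45, 11.19, 15.93, 20.67, 25.41]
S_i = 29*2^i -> [29, 58, 116, 232, 464]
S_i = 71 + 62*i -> [71, 133, 195, 257, 319]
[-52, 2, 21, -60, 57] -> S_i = Random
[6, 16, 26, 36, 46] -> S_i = 6 + 10*i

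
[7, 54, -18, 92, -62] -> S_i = Random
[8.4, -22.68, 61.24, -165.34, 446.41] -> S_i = 8.40*(-2.70)^i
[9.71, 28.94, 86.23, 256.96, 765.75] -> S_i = 9.71*2.98^i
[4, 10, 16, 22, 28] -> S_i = 4 + 6*i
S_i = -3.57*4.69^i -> [-3.57, -16.74, -78.53, -368.29, -1727.27]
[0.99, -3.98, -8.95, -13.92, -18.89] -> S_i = 0.99 + -4.97*i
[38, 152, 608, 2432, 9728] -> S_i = 38*4^i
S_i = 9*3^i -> [9, 27, 81, 243, 729]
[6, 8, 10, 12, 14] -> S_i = 6 + 2*i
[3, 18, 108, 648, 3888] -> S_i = 3*6^i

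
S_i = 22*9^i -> [22, 198, 1782, 16038, 144342]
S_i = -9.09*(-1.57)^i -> [-9.09, 14.27, -22.41, 35.18, -55.23]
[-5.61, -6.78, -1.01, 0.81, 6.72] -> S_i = Random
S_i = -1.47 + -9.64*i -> [-1.47, -11.11, -20.75, -30.39, -40.03]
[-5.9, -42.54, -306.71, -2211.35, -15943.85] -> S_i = -5.90*7.21^i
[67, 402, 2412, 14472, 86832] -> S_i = 67*6^i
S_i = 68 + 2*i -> [68, 70, 72, 74, 76]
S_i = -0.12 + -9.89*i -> [-0.12, -10.01, -19.9, -29.79, -39.68]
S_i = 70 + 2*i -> [70, 72, 74, 76, 78]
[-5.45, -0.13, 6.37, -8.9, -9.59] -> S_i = Random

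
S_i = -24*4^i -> [-24, -96, -384, -1536, -6144]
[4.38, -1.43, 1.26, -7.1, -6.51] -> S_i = Random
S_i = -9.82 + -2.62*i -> [-9.82, -12.44, -15.06, -17.68, -20.3]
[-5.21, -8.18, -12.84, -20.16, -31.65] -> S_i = -5.21*1.57^i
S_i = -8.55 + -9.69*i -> [-8.55, -18.24, -27.93, -37.62, -47.31]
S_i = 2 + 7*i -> [2, 9, 16, 23, 30]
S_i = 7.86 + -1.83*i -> [7.86, 6.03, 4.2, 2.37, 0.54]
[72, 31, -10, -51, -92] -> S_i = 72 + -41*i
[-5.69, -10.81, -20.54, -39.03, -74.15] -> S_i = -5.69*1.90^i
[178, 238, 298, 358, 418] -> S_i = 178 + 60*i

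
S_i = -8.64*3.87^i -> [-8.64, -33.44, -129.4, -500.78, -1938.02]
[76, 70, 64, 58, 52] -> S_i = 76 + -6*i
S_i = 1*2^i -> [1, 2, 4, 8, 16]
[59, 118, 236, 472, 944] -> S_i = 59*2^i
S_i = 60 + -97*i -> [60, -37, -134, -231, -328]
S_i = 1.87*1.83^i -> [1.87, 3.42, 6.26, 11.46, 20.97]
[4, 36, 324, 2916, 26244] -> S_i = 4*9^i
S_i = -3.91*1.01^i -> [-3.91, -3.95, -3.99, -4.03, -4.07]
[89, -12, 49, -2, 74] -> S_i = Random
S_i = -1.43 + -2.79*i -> [-1.43, -4.22, -7.01, -9.8, -12.59]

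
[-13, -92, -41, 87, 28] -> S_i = Random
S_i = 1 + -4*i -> [1, -3, -7, -11, -15]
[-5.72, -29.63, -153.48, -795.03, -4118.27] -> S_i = -5.72*5.18^i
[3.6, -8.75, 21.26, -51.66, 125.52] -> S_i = 3.60*(-2.43)^i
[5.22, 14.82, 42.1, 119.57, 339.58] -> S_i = 5.22*2.84^i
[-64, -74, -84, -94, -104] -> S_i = -64 + -10*i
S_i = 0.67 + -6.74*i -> [0.67, -6.07, -12.81, -19.55, -26.29]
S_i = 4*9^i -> [4, 36, 324, 2916, 26244]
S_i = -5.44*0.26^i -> [-5.44, -1.41, -0.37, -0.1, -0.02]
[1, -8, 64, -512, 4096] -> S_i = 1*-8^i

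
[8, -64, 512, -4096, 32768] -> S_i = 8*-8^i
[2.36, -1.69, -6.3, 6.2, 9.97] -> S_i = Random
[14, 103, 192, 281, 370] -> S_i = 14 + 89*i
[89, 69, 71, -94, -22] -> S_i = Random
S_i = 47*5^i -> [47, 235, 1175, 5875, 29375]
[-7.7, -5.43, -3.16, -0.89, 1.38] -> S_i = -7.70 + 2.27*i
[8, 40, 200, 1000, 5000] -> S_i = 8*5^i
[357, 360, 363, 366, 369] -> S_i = 357 + 3*i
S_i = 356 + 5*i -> [356, 361, 366, 371, 376]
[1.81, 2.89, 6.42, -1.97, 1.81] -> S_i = Random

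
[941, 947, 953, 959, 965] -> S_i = 941 + 6*i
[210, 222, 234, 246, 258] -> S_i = 210 + 12*i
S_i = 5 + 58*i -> [5, 63, 121, 179, 237]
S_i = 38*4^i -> [38, 152, 608, 2432, 9728]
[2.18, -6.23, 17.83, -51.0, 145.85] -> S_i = 2.18*(-2.86)^i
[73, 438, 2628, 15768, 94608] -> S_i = 73*6^i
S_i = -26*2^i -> [-26, -52, -104, -208, -416]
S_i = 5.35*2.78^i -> [5.35, 14.87, 41.35, 114.94, 319.55]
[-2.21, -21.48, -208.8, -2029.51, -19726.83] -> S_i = -2.21*9.72^i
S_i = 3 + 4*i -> [3, 7, 11, 15, 19]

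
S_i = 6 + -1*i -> [6, 5, 4, 3, 2]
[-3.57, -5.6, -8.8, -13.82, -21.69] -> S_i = -3.57*1.57^i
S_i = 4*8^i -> [4, 32, 256, 2048, 16384]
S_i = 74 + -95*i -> [74, -21, -116, -211, -306]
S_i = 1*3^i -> [1, 3, 9, 27, 81]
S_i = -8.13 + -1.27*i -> [-8.13, -9.4, -10.67, -11.94, -13.21]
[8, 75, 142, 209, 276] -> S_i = 8 + 67*i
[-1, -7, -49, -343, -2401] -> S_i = -1*7^i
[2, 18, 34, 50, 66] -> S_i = 2 + 16*i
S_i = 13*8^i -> [13, 104, 832, 6656, 53248]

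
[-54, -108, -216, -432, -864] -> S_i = -54*2^i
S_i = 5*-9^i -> [5, -45, 405, -3645, 32805]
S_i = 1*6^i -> [1, 6, 36, 216, 1296]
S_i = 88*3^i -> [88, 264, 792, 2376, 7128]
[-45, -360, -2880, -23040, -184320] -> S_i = -45*8^i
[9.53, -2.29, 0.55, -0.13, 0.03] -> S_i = 9.53*(-0.24)^i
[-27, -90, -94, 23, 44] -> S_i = Random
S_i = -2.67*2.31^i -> [-2.67, -6.17, -14.25, -32.91, -76.03]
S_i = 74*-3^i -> [74, -222, 666, -1998, 5994]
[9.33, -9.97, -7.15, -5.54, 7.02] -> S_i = Random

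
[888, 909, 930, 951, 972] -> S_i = 888 + 21*i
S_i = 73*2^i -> [73, 146, 292, 584, 1168]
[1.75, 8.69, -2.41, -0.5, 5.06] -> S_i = Random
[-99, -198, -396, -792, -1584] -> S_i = -99*2^i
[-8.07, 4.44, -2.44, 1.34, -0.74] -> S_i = -8.07*(-0.55)^i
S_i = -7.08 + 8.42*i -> [-7.08, 1.34, 9.76, 18.18, 26.6]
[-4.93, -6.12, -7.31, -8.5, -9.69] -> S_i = -4.93 + -1.19*i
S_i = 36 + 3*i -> [36, 39, 42, 45, 48]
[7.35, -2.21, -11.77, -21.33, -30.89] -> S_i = 7.35 + -9.56*i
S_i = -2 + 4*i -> [-2, 2, 6, 10, 14]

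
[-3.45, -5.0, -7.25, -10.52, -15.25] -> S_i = -3.45*1.45^i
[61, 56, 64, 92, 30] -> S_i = Random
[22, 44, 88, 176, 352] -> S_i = 22*2^i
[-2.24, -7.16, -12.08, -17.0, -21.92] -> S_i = -2.24 + -4.92*i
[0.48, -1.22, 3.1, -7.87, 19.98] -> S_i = 0.48*(-2.54)^i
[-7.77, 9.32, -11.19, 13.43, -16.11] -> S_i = -7.77*(-1.20)^i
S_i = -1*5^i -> [-1, -5, -25, -125, -625]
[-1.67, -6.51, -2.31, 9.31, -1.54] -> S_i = Random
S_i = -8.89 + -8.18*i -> [-8.89, -17.07, -25.25, -33.43, -41.61]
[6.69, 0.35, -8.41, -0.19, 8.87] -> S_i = Random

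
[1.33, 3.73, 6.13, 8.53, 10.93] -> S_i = 1.33 + 2.40*i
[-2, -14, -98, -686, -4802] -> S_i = -2*7^i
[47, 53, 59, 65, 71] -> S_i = 47 + 6*i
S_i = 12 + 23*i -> [12, 35, 58, 81, 104]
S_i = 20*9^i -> [20, 180, 1620, 14580, 131220]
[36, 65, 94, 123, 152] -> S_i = 36 + 29*i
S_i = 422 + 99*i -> [422, 521, 620, 719, 818]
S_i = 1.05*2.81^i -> [1.05, 2.95, 8.29, 23.3, 65.47]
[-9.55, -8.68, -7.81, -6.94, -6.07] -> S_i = -9.55 + 0.87*i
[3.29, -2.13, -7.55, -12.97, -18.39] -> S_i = 3.29 + -5.42*i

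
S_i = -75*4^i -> [-75, -300, -1200, -4800, -19200]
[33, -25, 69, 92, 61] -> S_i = Random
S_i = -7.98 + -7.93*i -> [-7.98, -15.91, -23.84, -31.77, -39.7]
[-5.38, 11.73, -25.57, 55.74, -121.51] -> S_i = -5.38*(-2.18)^i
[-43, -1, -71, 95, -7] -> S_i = Random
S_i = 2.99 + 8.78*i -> [2.99, 11.77, 20.55, 29.33, 38.11]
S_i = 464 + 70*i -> [464, 534, 604, 674, 744]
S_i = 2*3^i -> [2, 6, 18, 54, 162]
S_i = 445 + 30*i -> [445, 475, 505, 535, 565]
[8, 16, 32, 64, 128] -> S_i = 8*2^i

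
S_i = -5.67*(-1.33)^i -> [-5.67, 7.54, -10.03, 13.34, -17.74]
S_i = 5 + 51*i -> [5, 56, 107, 158, 209]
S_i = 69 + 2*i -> [69, 71, 73, 75, 77]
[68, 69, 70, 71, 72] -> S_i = 68 + 1*i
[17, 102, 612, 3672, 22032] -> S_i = 17*6^i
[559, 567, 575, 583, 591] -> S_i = 559 + 8*i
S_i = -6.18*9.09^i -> [-6.18, -56.18, -510.64, -4641.73, -42193.35]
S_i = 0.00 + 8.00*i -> [0.0, 8.0, 16.0, 24.0, 32.0]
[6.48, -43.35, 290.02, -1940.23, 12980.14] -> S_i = 6.48*(-6.69)^i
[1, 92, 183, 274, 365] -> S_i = 1 + 91*i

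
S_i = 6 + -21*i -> [6, -15, -36, -57, -78]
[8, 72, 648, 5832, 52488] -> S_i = 8*9^i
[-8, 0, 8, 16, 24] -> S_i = -8 + 8*i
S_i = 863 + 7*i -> [863, 870, 877, 884, 891]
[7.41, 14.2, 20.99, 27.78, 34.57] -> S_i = 7.41 + 6.79*i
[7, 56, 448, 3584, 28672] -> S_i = 7*8^i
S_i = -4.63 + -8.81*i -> [-4.63, -13.44, -22.25, -31.06, -39.87]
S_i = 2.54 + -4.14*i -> [2.54, -1.6, -5.74, -9.88, -14.02]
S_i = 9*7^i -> [9, 63, 441, 3087, 21609]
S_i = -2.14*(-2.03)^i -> [-2.14, 4.34, -8.82, 17.9, -36.34]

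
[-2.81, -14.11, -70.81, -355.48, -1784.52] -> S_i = -2.81*5.02^i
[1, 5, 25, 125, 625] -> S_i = 1*5^i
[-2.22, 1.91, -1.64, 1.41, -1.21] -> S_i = -2.22*(-0.86)^i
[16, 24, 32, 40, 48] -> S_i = 16 + 8*i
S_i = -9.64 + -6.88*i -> [-9.64, -16.52, -23.4, -30.28, -37.16]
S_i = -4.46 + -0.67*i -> [-4.46, -5.13, -5.8, -6.47, -7.14]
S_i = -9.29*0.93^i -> [-9.29, -8.64, -8.03, -7.47, -6.95]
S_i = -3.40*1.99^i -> [-3.4, -6.77, -13.46, -26.79, -53.32]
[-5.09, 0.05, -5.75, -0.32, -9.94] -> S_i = Random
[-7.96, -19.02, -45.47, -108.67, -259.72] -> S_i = -7.96*2.39^i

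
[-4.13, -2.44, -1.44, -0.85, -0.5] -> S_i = -4.13*0.59^i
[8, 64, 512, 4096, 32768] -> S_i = 8*8^i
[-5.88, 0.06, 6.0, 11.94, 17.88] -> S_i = -5.88 + 5.94*i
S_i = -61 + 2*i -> [-61, -59, -57, -55, -53]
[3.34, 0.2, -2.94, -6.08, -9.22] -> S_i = 3.34 + -3.14*i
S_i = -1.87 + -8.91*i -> [-1.87, -10.78, -19.69, -28.6, -37.51]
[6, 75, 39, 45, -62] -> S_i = Random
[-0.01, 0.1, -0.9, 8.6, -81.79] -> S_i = -0.01*(-9.51)^i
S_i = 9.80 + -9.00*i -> [9.8, 0.8, -8.2, -17.2, -26.2]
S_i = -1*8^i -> [-1, -8, -64, -512, -4096]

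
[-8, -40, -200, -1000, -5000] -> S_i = -8*5^i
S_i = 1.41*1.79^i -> [1.41, 2.52, 4.52, 8.09, 14.48]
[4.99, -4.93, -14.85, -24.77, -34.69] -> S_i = 4.99 + -9.92*i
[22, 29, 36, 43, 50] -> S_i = 22 + 7*i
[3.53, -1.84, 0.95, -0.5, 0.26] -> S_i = 3.53*(-0.52)^i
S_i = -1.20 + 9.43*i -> [-1.2, 8.23, 17.66, 27.09, 36.52]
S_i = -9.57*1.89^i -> [-9.57, -18.09, -34.18, -64.61, -122.11]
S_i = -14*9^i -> [-14, -126, -1134, -10206, -91854]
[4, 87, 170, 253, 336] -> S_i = 4 + 83*i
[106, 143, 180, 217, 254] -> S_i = 106 + 37*i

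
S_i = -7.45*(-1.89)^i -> [-7.45, 14.08, -26.61, 50.3, -95.06]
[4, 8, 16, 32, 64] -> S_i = 4*2^i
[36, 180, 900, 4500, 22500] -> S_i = 36*5^i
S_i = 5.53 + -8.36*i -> [5.53, -2.83, -11.19, -19.55, -27.91]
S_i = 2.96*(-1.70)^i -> [2.96, -5.03, 8.55, -14.54, 24.72]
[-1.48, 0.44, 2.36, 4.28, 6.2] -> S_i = -1.48 + 1.92*i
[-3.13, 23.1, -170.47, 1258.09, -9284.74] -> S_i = -3.13*(-7.38)^i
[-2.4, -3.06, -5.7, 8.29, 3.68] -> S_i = Random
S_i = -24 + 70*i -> [-24, 46, 116, 186, 256]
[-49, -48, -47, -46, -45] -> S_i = -49 + 1*i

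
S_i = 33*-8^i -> [33, -264, 2112, -16896, 135168]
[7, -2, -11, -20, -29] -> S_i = 7 + -9*i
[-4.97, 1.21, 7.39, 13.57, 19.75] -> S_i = -4.97 + 6.18*i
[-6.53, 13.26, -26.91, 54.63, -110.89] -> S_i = -6.53*(-2.03)^i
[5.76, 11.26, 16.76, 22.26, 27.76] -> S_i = 5.76 + 5.50*i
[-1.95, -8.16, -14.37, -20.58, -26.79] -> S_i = -1.95 + -6.21*i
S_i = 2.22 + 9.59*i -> [2.22, 11.81, 21.4, 30.99, 40.58]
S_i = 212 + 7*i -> [212, 219, 226, 233, 240]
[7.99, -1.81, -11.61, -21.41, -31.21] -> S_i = 7.99 + -9.80*i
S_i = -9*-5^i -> [-9, 45, -225, 1125, -5625]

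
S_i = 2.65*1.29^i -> [2.65, 3.42, 4.41, 5.69, 7.34]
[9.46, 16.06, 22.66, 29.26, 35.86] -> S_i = 9.46 + 6.60*i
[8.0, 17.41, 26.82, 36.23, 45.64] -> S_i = 8.00 + 9.41*i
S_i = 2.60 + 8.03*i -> [2.6, 10.63, 18.66, 26.69, 34.72]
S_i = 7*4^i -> [7, 28, 112, 448, 1792]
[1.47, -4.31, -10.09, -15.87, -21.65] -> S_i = 1.47 + -5.78*i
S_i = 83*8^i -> [83, 664, 5312, 42496, 339968]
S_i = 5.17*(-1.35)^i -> [5.17, -6.98, 9.42, -12.72, 17.17]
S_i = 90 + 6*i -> [90, 96, 102, 108, 114]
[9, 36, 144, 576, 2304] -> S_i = 9*4^i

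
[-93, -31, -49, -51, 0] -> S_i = Random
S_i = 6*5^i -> [6, 30, 150, 750, 3750]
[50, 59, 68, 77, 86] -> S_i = 50 + 9*i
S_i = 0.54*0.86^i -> [0.54, 0.46, 0.4, 0.34, 0.3]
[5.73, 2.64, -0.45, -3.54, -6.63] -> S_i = 5.73 + -3.09*i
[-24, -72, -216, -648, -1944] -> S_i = -24*3^i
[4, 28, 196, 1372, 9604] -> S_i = 4*7^i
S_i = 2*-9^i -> [2, -18, 162, -1458, 13122]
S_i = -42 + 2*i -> [-42, -40, -38, -36, -34]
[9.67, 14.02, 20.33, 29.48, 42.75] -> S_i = 9.67*1.45^i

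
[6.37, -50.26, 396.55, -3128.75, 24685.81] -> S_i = 6.37*(-7.89)^i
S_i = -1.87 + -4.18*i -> [-1.87, -6.05, -10.23, -14.41, -18.59]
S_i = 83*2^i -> [83, 166, 332, 664, 1328]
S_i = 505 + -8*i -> [505, 497, 489, 481, 473]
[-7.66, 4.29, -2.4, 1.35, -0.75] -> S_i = -7.66*(-0.56)^i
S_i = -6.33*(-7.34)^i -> [-6.33, 46.46, -341.03, 2503.18, -18373.33]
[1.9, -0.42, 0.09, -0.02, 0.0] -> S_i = 1.90*(-0.22)^i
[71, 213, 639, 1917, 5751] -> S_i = 71*3^i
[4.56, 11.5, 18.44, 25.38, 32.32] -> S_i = 4.56 + 6.94*i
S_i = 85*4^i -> [85, 340, 1360, 5440, 21760]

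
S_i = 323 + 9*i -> [323, 332, 341, 350, 359]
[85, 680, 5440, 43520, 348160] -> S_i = 85*8^i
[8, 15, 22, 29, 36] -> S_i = 8 + 7*i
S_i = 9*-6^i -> [9, -54, 324, -1944, 11664]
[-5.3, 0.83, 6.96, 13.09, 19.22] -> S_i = -5.30 + 6.13*i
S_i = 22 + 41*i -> [22, 63, 104, 145, 186]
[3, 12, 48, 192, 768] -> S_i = 3*4^i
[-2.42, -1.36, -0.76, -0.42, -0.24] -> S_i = -2.42*0.56^i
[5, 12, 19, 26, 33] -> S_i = 5 + 7*i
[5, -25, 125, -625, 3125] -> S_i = 5*-5^i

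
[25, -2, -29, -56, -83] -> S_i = 25 + -27*i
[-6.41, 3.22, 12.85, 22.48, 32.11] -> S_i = -6.41 + 9.63*i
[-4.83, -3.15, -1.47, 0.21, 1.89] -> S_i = -4.83 + 1.68*i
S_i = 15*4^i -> [15, 60, 240, 960, 3840]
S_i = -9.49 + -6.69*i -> [-9.49, -16.18, -22.87, -29.56, -36.25]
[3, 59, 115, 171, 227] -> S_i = 3 + 56*i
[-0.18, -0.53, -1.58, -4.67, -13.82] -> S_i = -0.18*2.96^i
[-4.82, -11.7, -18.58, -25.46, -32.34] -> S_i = -4.82 + -6.88*i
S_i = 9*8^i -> [9, 72, 576, 4608, 36864]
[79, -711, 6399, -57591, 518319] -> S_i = 79*-9^i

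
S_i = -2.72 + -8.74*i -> [-2.72, -11.46, -20.2, -28.94, -37.68]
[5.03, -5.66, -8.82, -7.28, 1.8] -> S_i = Random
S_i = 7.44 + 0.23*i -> [7.44, 7.67, 7.9, 8.13, 8.36]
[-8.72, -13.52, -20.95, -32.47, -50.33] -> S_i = -8.72*1.55^i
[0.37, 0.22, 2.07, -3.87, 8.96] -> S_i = Random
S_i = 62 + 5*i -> [62, 67, 72, 77, 82]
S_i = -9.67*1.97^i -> [-9.67, -19.05, -37.53, -73.93, -145.64]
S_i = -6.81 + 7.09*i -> [-6.81, 0.28, 7.37, 14.46, 21.55]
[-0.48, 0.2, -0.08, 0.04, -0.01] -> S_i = -0.48*(-0.42)^i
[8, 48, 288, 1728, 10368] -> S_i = 8*6^i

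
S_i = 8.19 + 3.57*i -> [8.19, 11.76, 15.33, 18.9, 22.47]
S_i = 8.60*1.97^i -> [8.6, 16.94, 33.38, 65.75, 129.53]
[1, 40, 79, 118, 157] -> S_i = 1 + 39*i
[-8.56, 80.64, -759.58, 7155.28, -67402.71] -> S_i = -8.56*(-9.42)^i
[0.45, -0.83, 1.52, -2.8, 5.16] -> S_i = 0.45*(-1.84)^i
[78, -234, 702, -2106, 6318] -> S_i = 78*-3^i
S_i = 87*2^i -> [87, 174, 348, 696, 1392]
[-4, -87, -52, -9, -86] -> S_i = Random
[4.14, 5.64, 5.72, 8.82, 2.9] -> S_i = Random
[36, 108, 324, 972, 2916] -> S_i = 36*3^i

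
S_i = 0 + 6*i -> [0, 6, 12, 18, 24]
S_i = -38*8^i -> [-38, -304, -2432, -19456, -155648]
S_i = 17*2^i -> [17, 34, 68, 136, 272]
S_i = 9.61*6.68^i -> [9.61, 64.19, 428.82, 2864.53, 19135.03]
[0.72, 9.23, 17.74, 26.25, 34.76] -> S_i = 0.72 + 8.51*i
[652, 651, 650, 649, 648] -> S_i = 652 + -1*i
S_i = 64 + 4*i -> [64, 68, 72, 76, 80]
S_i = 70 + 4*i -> [70, 74, 78, 82, 86]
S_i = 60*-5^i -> [60, -300, 1500, -7500, 37500]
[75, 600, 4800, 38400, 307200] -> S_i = 75*8^i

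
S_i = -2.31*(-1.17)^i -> [-2.31, 2.7, -3.16, 3.7, -4.33]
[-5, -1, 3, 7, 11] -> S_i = -5 + 4*i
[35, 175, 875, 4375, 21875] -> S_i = 35*5^i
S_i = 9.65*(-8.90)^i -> [9.65, -85.88, 764.38, -6802.95, 60546.26]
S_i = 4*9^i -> [4, 36, 324, 2916, 26244]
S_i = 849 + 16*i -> [849, 865, 881, 897, 913]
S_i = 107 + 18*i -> [107, 125, 143, 161, 179]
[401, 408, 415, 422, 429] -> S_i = 401 + 7*i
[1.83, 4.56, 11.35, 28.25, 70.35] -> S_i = 1.83*2.49^i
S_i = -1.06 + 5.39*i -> [-1.06, 4.33, 9.72, 15.11, 20.5]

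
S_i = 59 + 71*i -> [59, 130, 201, 272, 343]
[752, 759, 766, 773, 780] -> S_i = 752 + 7*i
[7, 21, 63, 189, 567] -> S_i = 7*3^i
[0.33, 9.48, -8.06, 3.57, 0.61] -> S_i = Random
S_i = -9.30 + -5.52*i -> [-9.3, -14.82, -20.34, -25.86, -31.38]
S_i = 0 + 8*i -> [0, 8, 16, 24, 32]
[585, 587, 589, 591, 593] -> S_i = 585 + 2*i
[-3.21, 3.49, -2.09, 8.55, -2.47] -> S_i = Random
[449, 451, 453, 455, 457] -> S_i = 449 + 2*i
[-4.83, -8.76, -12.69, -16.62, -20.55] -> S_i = -4.83 + -3.93*i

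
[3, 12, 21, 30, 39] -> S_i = 3 + 9*i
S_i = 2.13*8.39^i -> [2.13, 17.87, 149.94, 1257.96, 10554.25]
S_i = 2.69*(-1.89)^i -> [2.69, -5.08, 9.61, -18.16, 34.32]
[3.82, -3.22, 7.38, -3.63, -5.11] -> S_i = Random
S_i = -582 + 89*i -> [-582, -493, -404, -315, -226]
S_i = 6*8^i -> [6, 48, 384, 3072, 24576]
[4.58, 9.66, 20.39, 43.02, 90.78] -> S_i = 4.58*2.11^i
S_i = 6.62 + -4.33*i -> [6.62, 2.29, -2.04, -6.37, -10.7]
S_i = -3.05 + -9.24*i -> [-3.05, -12.29, -21.53, -30.77, -40.01]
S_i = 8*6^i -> [8, 48, 288, 1728, 10368]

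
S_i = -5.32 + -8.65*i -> [-5.32, -13.97, -22.62, -31.27, -39.92]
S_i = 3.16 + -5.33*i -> [3.16, -2.17, -7.5, -12.83, -18.16]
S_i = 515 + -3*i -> [515, 512, 509, 506, 503]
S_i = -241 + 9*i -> [-241, -232, -223, -214, -205]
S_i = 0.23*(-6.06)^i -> [0.23, -1.39, 8.45, -51.19, 310.18]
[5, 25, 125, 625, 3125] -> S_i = 5*5^i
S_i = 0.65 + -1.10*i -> [0.65, -0.45, -1.55, -2.65, -3.75]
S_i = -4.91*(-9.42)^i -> [-4.91, 46.25, -435.7, 4104.25, -38662.07]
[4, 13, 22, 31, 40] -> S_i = 4 + 9*i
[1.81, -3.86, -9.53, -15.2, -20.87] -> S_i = 1.81 + -5.67*i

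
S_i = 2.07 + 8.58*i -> [2.07, 10.65, 19.23, 27.81, 36.39]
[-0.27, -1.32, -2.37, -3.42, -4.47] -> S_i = -0.27 + -1.05*i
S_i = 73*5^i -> [73, 365, 1825, 9125, 45625]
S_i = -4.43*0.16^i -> [-4.43, -0.71, -0.11, -0.02, -0.0]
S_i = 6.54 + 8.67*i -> [6.54, 15.21, 23.88, 32.55, 41.22]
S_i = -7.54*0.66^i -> [-7.54, -4.98, -3.28, -2.17, -1.43]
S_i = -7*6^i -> [-7, -42, -252, -1512, -9072]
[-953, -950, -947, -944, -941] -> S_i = -953 + 3*i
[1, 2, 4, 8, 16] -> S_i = 1*2^i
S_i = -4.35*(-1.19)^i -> [-4.35, 5.18, -6.16, 7.33, -8.72]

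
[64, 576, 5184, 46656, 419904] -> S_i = 64*9^i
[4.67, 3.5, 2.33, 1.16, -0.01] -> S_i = 4.67 + -1.17*i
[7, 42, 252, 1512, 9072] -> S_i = 7*6^i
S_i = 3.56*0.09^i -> [3.56, 0.32, 0.03, 0.0, 0.0]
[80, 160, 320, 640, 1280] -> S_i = 80*2^i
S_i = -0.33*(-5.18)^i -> [-0.33, 1.71, -8.85, 45.87, -237.59]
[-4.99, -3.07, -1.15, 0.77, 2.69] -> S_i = -4.99 + 1.92*i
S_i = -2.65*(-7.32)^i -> [-2.65, 19.4, -141.99, 1039.39, -7608.35]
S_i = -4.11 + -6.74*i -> [-4.11, -10.85, -17.59, -24.33, -31.07]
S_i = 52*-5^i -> [52, -260, 1300, -6500, 32500]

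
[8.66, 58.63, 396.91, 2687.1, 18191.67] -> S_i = 8.66*6.77^i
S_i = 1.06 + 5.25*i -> [1.06, 6.31, 11.56, 16.81, 22.06]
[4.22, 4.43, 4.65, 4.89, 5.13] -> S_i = 4.22*1.05^i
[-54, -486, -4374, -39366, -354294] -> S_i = -54*9^i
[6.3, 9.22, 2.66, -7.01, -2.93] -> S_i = Random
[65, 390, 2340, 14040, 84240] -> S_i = 65*6^i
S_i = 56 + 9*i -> [56, 65, 74, 83, 92]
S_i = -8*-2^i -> [-8, 16, -32, 64, -128]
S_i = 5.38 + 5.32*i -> [5.38, 10.7, 16.02, 21.34, 26.66]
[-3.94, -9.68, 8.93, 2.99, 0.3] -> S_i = Random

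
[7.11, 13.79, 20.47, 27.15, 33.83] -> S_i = 7.11 + 6.68*i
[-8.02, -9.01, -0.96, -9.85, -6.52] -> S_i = Random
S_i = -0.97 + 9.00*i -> [-0.97, 8.03, 17.03, 26.03, 35.03]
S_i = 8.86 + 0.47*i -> [8.86, 9.33, 9.8, 10.27, 10.74]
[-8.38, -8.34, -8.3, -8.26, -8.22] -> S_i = -8.38 + 0.04*i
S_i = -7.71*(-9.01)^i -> [-7.71, 69.47, -625.9, 5639.35, -50810.51]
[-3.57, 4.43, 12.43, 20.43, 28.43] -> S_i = -3.57 + 8.00*i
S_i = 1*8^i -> [1, 8, 64, 512, 4096]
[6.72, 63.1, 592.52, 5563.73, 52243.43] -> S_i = 6.72*9.39^i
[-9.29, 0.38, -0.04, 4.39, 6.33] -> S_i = Random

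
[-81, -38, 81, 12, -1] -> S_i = Random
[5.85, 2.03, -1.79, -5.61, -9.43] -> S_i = 5.85 + -3.82*i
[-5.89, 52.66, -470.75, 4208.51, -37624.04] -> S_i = -5.89*(-8.94)^i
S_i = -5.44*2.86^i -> [-5.44, -15.56, -44.5, -127.26, -363.97]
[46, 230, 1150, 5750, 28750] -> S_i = 46*5^i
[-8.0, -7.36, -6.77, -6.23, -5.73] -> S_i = -8.00*0.92^i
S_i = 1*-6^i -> [1, -6, 36, -216, 1296]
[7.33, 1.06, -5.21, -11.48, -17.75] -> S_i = 7.33 + -6.27*i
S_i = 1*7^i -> [1, 7, 49, 343, 2401]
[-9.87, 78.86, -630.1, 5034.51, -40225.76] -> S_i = -9.87*(-7.99)^i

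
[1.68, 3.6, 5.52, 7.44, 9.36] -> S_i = 1.68 + 1.92*i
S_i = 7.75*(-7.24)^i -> [7.75, -56.11, 406.24, -2941.15, 21293.94]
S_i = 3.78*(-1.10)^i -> [3.78, -4.16, 4.57, -5.03, 5.53]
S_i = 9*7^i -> [9, 63, 441, 3087, 21609]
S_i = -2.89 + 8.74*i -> [-2.89, 5.85, 14.59, 23.33, 32.07]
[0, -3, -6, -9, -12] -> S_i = 0 + -3*i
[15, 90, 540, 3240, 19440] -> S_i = 15*6^i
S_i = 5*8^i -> [5, 40, 320, 2560, 20480]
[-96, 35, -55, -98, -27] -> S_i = Random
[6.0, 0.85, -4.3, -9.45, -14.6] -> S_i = 6.00 + -5.15*i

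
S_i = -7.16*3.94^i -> [-7.16, -28.21, -111.15, -437.93, -1725.43]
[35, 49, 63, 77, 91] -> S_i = 35 + 14*i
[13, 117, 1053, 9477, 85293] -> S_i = 13*9^i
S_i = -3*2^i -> [-3, -6, -12, -24, -48]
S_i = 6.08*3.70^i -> [6.08, 22.5, 83.24, 307.97, 1139.49]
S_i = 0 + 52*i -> [0, 52, 104, 156, 208]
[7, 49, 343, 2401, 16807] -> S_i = 7*7^i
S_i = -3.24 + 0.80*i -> [-3.24, -2.44, -1.64, -0.84, -0.04]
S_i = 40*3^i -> [40, 120, 360, 1080, 3240]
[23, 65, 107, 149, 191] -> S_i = 23 + 42*i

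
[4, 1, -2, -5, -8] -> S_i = 4 + -3*i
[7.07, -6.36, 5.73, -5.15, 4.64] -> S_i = 7.07*(-0.90)^i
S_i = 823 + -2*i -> [823, 821, 819, 817, 815]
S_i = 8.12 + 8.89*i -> [8.12, 17.01, 25.9, 34.79, 43.68]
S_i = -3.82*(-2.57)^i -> [-3.82, 9.82, -25.23, 64.84, -166.65]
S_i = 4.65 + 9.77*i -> [4.65, 14.42, 24.19, 33.96, 43.73]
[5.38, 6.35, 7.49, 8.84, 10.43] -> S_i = 5.38*1.18^i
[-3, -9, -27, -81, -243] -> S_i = -3*3^i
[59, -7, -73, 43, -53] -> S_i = Random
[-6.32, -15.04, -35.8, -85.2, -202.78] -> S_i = -6.32*2.38^i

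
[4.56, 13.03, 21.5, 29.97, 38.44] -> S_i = 4.56 + 8.47*i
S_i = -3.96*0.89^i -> [-3.96, -3.52, -3.14, -2.79, -2.48]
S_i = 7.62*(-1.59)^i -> [7.62, -12.12, 19.26, -30.63, 48.7]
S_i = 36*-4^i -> [36, -144, 576, -2304, 9216]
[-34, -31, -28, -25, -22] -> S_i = -34 + 3*i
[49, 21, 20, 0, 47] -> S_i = Random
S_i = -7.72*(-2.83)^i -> [-7.72, 21.85, -61.83, 174.98, -495.18]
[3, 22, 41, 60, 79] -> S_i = 3 + 19*i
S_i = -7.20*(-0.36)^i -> [-7.2, 2.59, -0.93, 0.34, -0.12]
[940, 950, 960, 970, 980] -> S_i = 940 + 10*i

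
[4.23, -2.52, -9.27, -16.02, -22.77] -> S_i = 4.23 + -6.75*i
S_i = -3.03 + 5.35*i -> [-3.03, 2.32, 7.67, 13.02, 18.37]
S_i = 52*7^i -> [52, 364, 2548, 17836, 124852]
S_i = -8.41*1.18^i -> [-8.41, -9.92, -11.71, -13.82, -16.31]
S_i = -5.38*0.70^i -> [-5.38, -3.77, -2.64, -1.85, -1.29]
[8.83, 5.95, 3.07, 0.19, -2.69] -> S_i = 8.83 + -2.88*i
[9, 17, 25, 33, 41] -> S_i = 9 + 8*i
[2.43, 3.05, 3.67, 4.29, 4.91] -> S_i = 2.43 + 0.62*i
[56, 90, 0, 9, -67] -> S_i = Random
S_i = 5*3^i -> [5, 15, 45, 135, 405]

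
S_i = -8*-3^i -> [-8, 24, -72, 216, -648]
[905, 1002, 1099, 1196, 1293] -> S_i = 905 + 97*i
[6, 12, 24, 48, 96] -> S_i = 6*2^i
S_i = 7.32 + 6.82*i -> [7.32, 14.14, 20.96, 27.78, 34.6]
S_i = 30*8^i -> [30, 240, 1920, 15360, 122880]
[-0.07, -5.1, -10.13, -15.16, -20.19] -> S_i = -0.07 + -5.03*i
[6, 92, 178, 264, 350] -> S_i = 6 + 86*i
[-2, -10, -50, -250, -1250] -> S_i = -2*5^i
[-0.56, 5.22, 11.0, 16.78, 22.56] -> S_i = -0.56 + 5.78*i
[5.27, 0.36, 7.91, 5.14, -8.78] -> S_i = Random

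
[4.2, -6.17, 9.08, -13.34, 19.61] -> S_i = 4.20*(-1.47)^i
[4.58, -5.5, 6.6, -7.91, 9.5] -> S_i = 4.58*(-1.20)^i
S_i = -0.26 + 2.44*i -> [-0.26, 2.18, 4.62, 7.06, 9.5]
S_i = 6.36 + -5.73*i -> [6.36, 0.63, -5.1, -10.83, -16.56]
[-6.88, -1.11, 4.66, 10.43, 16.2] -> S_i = -6.88 + 5.77*i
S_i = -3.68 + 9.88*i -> [-3.68, 6.2, 16.08, 25.96, 35.84]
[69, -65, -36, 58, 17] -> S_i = Random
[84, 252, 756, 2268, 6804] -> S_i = 84*3^i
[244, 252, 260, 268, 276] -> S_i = 244 + 8*i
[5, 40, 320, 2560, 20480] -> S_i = 5*8^i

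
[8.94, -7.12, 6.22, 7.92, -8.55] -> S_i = Random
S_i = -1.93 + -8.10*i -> [-1.93, -10.03, -18.13, -26.23, -34.33]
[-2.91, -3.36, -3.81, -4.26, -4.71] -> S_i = -2.91 + -0.45*i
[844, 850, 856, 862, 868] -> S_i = 844 + 6*i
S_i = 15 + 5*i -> [15, 20, 25, 30, 35]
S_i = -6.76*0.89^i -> [-6.76, -6.02, -5.35, -4.77, -4.24]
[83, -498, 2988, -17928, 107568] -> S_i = 83*-6^i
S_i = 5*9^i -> [5, 45, 405, 3645, 32805]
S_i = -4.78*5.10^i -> [-4.78, -24.38, -124.33, -634.07, -3233.77]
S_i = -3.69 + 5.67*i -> [-3.69, 1.98, 7.65, 13.32, 18.99]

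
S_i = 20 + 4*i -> [20, 24, 28, 32, 36]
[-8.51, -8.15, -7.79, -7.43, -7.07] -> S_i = -8.51 + 0.36*i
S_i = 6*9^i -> [6, 54, 486, 4374, 39366]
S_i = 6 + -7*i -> [6, -1, -8, -15, -22]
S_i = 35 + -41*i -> [35, -6, -47, -88, -129]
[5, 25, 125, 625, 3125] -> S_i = 5*5^i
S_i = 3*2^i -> [3, 6, 12, 24, 48]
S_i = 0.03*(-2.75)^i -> [0.03, -0.08, 0.23, -0.62, 1.72]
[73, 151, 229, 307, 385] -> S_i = 73 + 78*i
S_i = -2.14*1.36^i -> [-2.14, -2.91, -3.96, -5.38, -7.32]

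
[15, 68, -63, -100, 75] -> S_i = Random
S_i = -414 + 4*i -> [-414, -410, -406, -402, -398]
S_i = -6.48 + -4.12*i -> [-6.48, -10.6, -14.72, -18.84, -22.96]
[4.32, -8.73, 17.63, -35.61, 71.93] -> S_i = 4.32*(-2.02)^i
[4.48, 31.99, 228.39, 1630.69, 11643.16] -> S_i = 4.48*7.14^i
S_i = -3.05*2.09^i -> [-3.05, -6.37, -13.32, -27.84, -58.19]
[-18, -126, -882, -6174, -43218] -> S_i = -18*7^i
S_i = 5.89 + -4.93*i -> [5.89, 0.96, -3.97, -8.9, -13.83]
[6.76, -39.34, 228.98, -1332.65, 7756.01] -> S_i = 6.76*(-5.82)^i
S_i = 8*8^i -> [8, 64, 512, 4096, 32768]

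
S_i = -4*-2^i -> [-4, 8, -16, 32, -64]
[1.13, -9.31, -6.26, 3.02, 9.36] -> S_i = Random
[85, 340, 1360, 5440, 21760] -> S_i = 85*4^i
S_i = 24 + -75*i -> [24, -51, -126, -201, -276]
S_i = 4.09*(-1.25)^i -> [4.09, -5.11, 6.39, -7.99, 9.99]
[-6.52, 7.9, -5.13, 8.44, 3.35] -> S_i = Random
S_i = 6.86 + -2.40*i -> [6.86, 4.46, 2.06, -0.34, -2.74]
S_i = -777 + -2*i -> [-777, -779, -781, -783, -785]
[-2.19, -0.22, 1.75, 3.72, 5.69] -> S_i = -2.19 + 1.97*i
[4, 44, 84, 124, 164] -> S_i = 4 + 40*i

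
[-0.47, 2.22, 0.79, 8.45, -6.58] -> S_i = Random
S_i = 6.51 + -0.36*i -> [6.51, 6.15, 5.79, 5.43, 5.07]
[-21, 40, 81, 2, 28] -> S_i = Random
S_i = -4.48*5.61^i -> [-4.48, -25.13, -141.0, -790.98, -4437.41]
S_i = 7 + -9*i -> [7, -2, -11, -20, -29]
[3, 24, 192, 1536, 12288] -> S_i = 3*8^i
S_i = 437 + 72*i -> [437, 509, 581, 653, 725]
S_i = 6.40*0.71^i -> [6.4, 4.54, 3.23, 2.29, 1.63]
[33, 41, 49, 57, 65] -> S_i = 33 + 8*i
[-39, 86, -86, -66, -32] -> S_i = Random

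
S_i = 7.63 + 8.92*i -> [7.63, 16.55, 25.47, 34.39, 43.31]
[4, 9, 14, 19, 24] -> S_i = 4 + 5*i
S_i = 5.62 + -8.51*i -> [5.62, -2.89, -11.4, -19.91, -28.42]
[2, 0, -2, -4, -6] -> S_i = 2 + -2*i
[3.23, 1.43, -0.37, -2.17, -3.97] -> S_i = 3.23 + -1.80*i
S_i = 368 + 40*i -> [368, 408, 448, 488, 528]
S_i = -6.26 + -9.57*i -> [-6.26, -15.83, -25.4, -34.97, -44.54]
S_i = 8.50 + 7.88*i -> [8.5, 16.38, 24.26, 32.14, 40.02]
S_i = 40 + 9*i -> [40, 49, 58, 67, 76]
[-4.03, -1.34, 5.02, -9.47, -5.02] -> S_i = Random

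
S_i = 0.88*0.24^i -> [0.88, 0.21, 0.05, 0.01, 0.0]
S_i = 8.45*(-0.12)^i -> [8.45, -1.01, 0.12, -0.01, 0.0]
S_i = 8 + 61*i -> [8, 69, 130, 191, 252]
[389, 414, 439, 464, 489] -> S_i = 389 + 25*i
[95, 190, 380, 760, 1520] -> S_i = 95*2^i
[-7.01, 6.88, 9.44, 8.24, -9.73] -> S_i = Random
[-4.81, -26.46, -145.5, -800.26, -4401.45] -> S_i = -4.81*5.50^i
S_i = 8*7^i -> [8, 56, 392, 2744, 19208]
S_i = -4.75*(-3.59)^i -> [-4.75, 17.05, -61.22, 219.77, -788.99]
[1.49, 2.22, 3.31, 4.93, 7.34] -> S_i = 1.49*1.49^i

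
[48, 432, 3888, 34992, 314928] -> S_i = 48*9^i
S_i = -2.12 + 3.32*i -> [-2.12, 1.2, 4.52, 7.84, 11.16]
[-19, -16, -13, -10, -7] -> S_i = -19 + 3*i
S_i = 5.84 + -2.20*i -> [5.84, 3.64, 1.44, -0.76, -2.96]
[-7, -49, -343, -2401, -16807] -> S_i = -7*7^i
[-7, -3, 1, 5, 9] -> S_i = -7 + 4*i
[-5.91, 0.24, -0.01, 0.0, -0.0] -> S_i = -5.91*(-0.04)^i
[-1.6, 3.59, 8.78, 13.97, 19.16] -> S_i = -1.60 + 5.19*i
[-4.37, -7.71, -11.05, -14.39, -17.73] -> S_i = -4.37 + -3.34*i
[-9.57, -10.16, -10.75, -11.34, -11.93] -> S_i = -9.57 + -0.59*i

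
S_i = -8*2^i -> [-8, -16, -32, -64, -128]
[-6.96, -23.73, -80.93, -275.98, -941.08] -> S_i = -6.96*3.41^i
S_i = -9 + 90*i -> [-9, 81, 171, 261, 351]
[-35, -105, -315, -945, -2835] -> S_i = -35*3^i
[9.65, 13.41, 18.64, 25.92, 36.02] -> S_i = 9.65*1.39^i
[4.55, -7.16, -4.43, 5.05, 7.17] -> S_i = Random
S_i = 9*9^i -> [9, 81, 729, 6561, 59049]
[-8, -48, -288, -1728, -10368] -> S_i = -8*6^i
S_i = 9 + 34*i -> [9, 43, 77, 111, 145]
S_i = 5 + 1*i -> [5, 6, 7, 8, 9]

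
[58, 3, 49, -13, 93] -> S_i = Random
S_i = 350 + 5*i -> [350, 355, 360, 365, 370]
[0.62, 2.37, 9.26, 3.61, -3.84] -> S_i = Random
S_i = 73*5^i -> [73, 365, 1825, 9125, 45625]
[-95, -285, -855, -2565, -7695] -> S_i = -95*3^i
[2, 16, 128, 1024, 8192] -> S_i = 2*8^i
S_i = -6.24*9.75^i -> [-6.24, -60.84, -593.19, -5783.6, -56390.12]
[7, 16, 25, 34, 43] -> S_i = 7 + 9*i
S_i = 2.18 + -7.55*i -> [2.18, -5.37, -12.92, -20.47, -28.02]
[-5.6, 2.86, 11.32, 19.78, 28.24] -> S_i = -5.60 + 8.46*i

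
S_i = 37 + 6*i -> [37, 43, 49, 55, 61]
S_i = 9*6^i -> [9, 54, 324, 1944, 11664]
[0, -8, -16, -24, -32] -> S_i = 0 + -8*i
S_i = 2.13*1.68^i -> [2.13, 3.58, 6.01, 10.1, 16.97]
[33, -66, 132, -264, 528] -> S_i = 33*-2^i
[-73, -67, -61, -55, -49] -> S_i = -73 + 6*i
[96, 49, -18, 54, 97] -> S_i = Random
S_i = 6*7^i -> [6, 42, 294, 2058, 14406]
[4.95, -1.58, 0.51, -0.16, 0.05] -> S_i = 4.95*(-0.32)^i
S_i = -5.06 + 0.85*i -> [-5.06, -4.21, -3.36, -2.51, -1.66]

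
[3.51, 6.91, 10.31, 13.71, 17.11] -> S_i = 3.51 + 3.40*i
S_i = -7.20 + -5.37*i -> [-7.2, -12.57, -17.94, -23.31, -28.68]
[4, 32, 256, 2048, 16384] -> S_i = 4*8^i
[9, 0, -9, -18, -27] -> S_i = 9 + -9*i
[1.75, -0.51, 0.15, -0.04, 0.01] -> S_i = 1.75*(-0.29)^i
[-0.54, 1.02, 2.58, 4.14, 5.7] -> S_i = -0.54 + 1.56*i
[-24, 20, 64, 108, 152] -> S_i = -24 + 44*i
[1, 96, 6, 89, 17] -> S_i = Random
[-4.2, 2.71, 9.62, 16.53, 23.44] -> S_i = -4.20 + 6.91*i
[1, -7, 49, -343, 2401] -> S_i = 1*-7^i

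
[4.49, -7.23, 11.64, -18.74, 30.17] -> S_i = 4.49*(-1.61)^i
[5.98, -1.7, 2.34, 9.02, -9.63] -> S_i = Random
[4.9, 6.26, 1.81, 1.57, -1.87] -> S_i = Random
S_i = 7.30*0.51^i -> [7.3, 3.72, 1.9, 0.97, 0.49]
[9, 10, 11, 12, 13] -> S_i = 9 + 1*i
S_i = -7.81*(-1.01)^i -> [-7.81, 7.89, -7.97, 8.05, -8.13]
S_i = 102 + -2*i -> [102, 100, 98, 96, 94]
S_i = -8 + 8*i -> [-8, 0, 8, 16, 24]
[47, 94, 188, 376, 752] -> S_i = 47*2^i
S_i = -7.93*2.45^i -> [-7.93, -19.43, -47.6, -116.62, -285.72]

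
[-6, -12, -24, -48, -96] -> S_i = -6*2^i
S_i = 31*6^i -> [31, 186, 1116, 6696, 40176]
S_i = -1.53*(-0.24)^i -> [-1.53, 0.37, -0.09, 0.02, -0.01]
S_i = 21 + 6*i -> [21, 27, 33, 39, 45]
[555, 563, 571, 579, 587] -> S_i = 555 + 8*i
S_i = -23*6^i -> [-23, -138, -828, -4968, -29808]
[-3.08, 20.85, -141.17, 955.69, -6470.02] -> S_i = -3.08*(-6.77)^i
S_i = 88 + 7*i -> [88, 95, 102, 109, 116]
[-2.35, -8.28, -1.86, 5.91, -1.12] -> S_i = Random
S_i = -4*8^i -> [-4, -32, -256, -2048, -16384]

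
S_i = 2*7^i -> [2, 14, 98, 686, 4802]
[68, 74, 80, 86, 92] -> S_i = 68 + 6*i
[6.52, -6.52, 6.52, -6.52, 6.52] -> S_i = 6.52*(-1.00)^i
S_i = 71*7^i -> [71, 497, 3479, 24353, 170471]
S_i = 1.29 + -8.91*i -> [1.29, -7.62, -16.53, -25.44, -34.35]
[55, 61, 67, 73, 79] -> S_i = 55 + 6*i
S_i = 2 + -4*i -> [2, -2, -6, -10, -14]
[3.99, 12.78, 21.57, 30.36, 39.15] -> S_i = 3.99 + 8.79*i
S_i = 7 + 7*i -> [7, 14, 21, 28, 35]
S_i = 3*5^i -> [3, 15, 75, 375, 1875]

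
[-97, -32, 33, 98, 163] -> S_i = -97 + 65*i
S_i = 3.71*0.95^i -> [3.71, 3.52, 3.35, 3.18, 3.02]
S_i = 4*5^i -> [4, 20, 100, 500, 2500]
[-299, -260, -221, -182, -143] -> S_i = -299 + 39*i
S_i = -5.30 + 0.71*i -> [-5.3, -4.59, -3.88, -3.17, -2.46]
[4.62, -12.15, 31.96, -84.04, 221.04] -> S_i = 4.62*(-2.63)^i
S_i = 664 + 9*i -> [664, 673, 682, 691, 700]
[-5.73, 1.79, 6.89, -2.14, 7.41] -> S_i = Random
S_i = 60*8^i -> [60, 480, 3840, 30720, 245760]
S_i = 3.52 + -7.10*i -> [3.52, -3.58, -10.68, -17.78, -24.88]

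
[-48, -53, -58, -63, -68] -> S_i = -48 + -5*i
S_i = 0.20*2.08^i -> [0.2, 0.42, 0.87, 1.8, 3.74]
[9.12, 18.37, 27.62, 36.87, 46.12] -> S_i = 9.12 + 9.25*i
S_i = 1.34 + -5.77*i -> [1.34, -4.43, -10.2, -15.97, -21.74]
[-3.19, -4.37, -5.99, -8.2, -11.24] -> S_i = -3.19*1.37^i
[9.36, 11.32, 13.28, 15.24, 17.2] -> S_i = 9.36 + 1.96*i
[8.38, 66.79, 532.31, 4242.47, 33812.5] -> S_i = 8.38*7.97^i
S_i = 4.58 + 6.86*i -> [4.58, 11.44, 18.3, 25.16, 32.02]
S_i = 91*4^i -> [91, 364, 1456, 5824, 23296]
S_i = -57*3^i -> [-57, -171, -513, -1539, -4617]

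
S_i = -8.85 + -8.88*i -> [-8.85, -17.73, -26.61, -35.49, -44.37]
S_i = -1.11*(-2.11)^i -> [-1.11, 2.34, -4.94, 10.43, -22.0]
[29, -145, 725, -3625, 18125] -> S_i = 29*-5^i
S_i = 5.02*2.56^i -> [5.02, 12.85, 32.9, 84.22, 215.61]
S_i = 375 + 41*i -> [375, 416, 457, 498, 539]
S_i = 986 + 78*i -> [986, 1064, 1142, 1220, 1298]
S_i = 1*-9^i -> [1, -9, 81, -729, 6561]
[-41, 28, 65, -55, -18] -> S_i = Random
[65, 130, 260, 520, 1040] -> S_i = 65*2^i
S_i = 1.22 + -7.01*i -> [1.22, -5.79, -12.8, -19.81, -26.82]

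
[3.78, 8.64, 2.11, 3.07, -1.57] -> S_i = Random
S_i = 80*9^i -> [80, 720, 6480, 58320, 524880]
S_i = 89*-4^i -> [89, -356, 1424, -5696, 22784]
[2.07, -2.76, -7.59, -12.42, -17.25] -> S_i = 2.07 + -4.83*i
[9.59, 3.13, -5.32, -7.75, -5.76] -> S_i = Random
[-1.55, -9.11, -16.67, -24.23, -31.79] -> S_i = -1.55 + -7.56*i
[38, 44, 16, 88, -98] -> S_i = Random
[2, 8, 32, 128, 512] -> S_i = 2*4^i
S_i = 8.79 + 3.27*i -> [8.79, 12.06, 15.33, 18.6, 21.87]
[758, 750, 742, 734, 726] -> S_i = 758 + -8*i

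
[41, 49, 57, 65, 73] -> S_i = 41 + 8*i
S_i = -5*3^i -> [-5, -15, -45, -135, -405]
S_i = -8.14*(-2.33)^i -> [-8.14, 18.97, -44.19, 102.97, -239.91]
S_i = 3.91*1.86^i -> [3.91, 7.27, 13.53, 25.16, 46.8]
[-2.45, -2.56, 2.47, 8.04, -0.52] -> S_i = Random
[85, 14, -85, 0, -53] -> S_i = Random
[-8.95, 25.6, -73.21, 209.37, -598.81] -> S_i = -8.95*(-2.86)^i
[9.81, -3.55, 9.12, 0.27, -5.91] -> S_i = Random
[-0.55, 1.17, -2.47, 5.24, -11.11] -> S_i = -0.55*(-2.12)^i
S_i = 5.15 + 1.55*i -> [5.15, 6.7, 8.25, 9.8, 11.35]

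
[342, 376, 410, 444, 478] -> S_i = 342 + 34*i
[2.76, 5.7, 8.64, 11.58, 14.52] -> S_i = 2.76 + 2.94*i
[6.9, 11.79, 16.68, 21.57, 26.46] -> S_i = 6.90 + 4.89*i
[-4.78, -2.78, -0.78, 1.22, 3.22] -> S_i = -4.78 + 2.00*i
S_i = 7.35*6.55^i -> [7.35, 48.14, 315.33, 2065.43, 13528.59]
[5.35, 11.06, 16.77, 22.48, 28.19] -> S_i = 5.35 + 5.71*i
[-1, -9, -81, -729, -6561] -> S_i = -1*9^i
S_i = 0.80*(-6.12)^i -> [0.8, -4.9, 29.96, -183.38, 1122.27]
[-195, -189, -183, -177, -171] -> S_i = -195 + 6*i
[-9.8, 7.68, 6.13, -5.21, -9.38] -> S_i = Random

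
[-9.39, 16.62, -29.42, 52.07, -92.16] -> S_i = -9.39*(-1.77)^i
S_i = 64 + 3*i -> [64, 67, 70, 73, 76]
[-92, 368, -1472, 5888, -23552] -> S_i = -92*-4^i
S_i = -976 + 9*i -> [-976, -967, -958, -949, -940]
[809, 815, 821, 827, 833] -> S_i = 809 + 6*i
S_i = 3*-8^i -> [3, -24, 192, -1536, 12288]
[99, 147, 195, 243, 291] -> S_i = 99 + 48*i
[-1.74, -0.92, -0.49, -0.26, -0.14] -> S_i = -1.74*0.53^i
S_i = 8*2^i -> [8, 16, 32, 64, 128]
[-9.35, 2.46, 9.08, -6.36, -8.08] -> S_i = Random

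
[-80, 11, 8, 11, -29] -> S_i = Random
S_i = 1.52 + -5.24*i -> [1.52, -3.72, -8.96, -14.2, -19.44]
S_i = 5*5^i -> [5, 25, 125, 625, 3125]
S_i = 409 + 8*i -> [409, 417, 425, 433, 441]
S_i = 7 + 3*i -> [7, 10, 13, 16, 19]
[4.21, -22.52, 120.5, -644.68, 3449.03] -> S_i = 4.21*(-5.35)^i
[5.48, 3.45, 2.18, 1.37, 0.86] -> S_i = 5.48*0.63^i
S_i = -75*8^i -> [-75, -600, -4800, -38400, -307200]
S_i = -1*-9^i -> [-1, 9, -81, 729, -6561]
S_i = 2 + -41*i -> [2, -39, -80, -121, -162]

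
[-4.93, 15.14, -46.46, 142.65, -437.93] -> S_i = -4.93*(-3.07)^i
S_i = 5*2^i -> [5, 10, 20, 40, 80]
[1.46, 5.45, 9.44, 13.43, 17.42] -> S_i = 1.46 + 3.99*i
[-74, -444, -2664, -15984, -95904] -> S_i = -74*6^i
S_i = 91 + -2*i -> [91, 89, 87, 85, 83]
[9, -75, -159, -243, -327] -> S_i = 9 + -84*i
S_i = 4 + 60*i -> [4, 64, 124, 184, 244]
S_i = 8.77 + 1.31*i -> [8.77, 10.08, 11.39, 12.7, 14.01]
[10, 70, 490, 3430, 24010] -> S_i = 10*7^i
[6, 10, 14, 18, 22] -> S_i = 6 + 4*i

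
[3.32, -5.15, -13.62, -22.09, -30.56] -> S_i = 3.32 + -8.47*i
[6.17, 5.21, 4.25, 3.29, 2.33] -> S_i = 6.17 + -0.96*i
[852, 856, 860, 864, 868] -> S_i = 852 + 4*i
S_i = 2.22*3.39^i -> [2.22, 7.53, 25.51, 86.49, 293.19]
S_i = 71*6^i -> [71, 426, 2556, 15336, 92016]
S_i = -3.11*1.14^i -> [-3.11, -3.55, -4.04, -4.61, -5.25]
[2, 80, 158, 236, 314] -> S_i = 2 + 78*i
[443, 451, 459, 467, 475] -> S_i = 443 + 8*i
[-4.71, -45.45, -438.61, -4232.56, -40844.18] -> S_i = -4.71*9.65^i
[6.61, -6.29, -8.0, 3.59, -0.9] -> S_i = Random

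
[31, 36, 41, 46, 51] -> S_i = 31 + 5*i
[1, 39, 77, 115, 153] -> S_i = 1 + 38*i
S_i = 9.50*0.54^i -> [9.5, 5.13, 2.77, 1.5, 0.81]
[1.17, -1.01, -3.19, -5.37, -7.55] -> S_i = 1.17 + -2.18*i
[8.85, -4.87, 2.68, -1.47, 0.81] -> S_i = 8.85*(-0.55)^i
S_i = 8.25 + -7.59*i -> [8.25, 0.66, -6.93, -14.52, -22.11]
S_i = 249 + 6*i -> [249, 255, 261, 267, 273]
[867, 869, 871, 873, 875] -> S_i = 867 + 2*i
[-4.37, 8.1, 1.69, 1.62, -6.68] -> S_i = Random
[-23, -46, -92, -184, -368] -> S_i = -23*2^i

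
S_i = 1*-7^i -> [1, -7, 49, -343, 2401]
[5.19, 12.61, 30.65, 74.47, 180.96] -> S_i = 5.19*2.43^i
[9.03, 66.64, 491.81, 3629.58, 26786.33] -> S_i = 9.03*7.38^i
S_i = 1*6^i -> [1, 6, 36, 216, 1296]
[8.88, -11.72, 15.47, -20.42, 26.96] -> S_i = 8.88*(-1.32)^i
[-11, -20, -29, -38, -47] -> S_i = -11 + -9*i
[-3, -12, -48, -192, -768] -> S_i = -3*4^i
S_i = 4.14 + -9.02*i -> [4.14, -4.88, -13.9, -22.92, -31.94]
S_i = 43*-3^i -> [43, -129, 387, -1161, 3483]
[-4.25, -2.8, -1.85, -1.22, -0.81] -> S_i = -4.25*0.66^i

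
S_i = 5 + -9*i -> [5, -4, -13, -22, -31]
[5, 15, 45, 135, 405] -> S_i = 5*3^i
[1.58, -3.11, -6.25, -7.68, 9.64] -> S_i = Random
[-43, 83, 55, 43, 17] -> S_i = Random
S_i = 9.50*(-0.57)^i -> [9.5, -5.41, 3.09, -1.76, 1.0]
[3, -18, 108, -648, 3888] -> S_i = 3*-6^i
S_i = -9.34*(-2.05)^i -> [-9.34, 19.15, -39.25, 80.47, -164.95]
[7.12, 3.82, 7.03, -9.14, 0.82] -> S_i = Random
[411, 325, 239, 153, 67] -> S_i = 411 + -86*i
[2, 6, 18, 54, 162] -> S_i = 2*3^i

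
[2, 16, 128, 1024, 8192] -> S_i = 2*8^i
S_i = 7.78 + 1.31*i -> [7.78, 9.09, 10.4, 11.71, 13.02]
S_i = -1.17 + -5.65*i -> [-1.17, -6.82, -12.47, -18.12, -23.77]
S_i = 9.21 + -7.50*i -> [9.21, 1.71, -5.79, -13.29, -20.79]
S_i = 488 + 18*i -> [488, 506, 524, 542, 560]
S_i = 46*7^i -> [46, 322, 2254, 15778, 110446]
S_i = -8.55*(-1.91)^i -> [-8.55, 16.33, -31.19, 59.58, -113.79]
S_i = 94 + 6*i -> [94, 100, 106, 112, 118]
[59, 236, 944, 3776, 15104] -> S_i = 59*4^i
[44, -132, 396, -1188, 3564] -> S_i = 44*-3^i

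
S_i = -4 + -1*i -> [-4, -5, -6, -7, -8]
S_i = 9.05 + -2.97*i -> [9.05, 6.08, 3.11, 0.14, -2.83]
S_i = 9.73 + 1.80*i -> [9.73, 11.53, 13.33, 15.13, 16.93]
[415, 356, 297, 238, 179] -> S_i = 415 + -59*i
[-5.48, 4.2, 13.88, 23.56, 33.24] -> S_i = -5.48 + 9.68*i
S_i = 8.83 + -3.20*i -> [8.83, 5.63, 2.43, -0.77, -3.97]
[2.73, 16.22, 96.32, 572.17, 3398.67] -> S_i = 2.73*5.94^i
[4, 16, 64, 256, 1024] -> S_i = 4*4^i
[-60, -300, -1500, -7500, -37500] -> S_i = -60*5^i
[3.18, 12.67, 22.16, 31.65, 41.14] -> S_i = 3.18 + 9.49*i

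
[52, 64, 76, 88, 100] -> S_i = 52 + 12*i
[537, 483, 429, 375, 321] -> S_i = 537 + -54*i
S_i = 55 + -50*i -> [55, 5, -45, -95, -145]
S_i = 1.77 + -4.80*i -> [1.77, -3.03, -7.83, -12.63, -17.43]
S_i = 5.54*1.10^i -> [5.54, 6.09, 6.7, 7.37, 8.11]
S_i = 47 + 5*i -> [47, 52, 57, 62, 67]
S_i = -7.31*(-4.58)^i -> [-7.31, 33.48, -153.34, 702.29, -3216.47]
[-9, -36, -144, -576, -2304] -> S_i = -9*4^i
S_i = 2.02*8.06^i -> [2.02, 16.28, 131.23, 1057.69, 8524.94]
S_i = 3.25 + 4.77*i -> [3.25, 8.02, 12.79, 17.56, 22.33]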